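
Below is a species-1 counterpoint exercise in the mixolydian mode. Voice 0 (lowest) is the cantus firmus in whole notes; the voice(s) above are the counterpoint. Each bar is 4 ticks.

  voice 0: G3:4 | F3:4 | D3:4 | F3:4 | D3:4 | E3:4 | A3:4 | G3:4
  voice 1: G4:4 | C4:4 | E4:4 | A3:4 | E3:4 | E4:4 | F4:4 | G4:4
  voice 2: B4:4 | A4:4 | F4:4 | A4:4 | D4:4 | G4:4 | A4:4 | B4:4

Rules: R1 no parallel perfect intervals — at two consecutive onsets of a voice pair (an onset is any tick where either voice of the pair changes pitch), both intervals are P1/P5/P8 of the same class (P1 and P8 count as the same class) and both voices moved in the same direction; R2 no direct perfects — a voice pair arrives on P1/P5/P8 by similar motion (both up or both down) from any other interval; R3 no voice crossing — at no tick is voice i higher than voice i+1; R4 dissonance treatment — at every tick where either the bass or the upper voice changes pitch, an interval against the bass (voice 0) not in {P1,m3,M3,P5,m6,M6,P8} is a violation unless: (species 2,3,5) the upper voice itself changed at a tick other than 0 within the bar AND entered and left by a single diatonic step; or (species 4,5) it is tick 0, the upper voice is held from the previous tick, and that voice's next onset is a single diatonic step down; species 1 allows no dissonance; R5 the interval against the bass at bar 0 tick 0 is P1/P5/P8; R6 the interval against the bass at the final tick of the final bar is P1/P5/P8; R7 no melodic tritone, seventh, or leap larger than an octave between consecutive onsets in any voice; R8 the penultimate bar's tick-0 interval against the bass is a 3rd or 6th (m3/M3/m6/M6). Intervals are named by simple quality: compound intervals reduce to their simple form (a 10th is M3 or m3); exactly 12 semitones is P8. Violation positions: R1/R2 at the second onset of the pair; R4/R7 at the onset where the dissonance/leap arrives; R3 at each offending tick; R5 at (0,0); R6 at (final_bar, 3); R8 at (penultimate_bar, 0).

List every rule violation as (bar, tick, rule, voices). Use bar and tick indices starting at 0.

bar 0: v0=G3 v1=G4 v2=B4 downbeat M3
bar 1: v0=F3 v1=C4 v2=A4 downbeat M3
bar 2: v0=D3 v1=E4 v2=F4 downbeat m3
bar 3: v0=F3 v1=A3 v2=A4 downbeat M3
bar 4: v0=D3 v1=E3 v2=D4 downbeat P8
bar 5: v0=E3 v1=E4 v2=G4 downbeat m3
bar 6: v0=A3 v1=F4 v2=A4 downbeat P8
bar 7: v0=G3 v1=G4 v2=B4 downbeat M3
  -> R5 @ bar 0 tick 0 v(0, 2): opens on M3
  -> R2 @ bar 1 tick 0 v(0, 1): G3/G4 P8 -> F3/C4 P5 similar
  -> R4 @ bar 2 tick 0 v(0, 1): D3/E4 M2 untreated
  -> R2 @ bar 4 tick 0 v(0, 2): F3/A4 M3 -> D3/D4 P8 similar
  -> R4 @ bar 4 tick 0 v(0, 1): D3/E3 M2 untreated
  -> R2 @ bar 5 tick 0 v(0, 1): D3/E3 M2 -> E3/E4 P8 similar
  -> R2 @ bar 6 tick 0 v(0, 2): E3/G4 m3 -> A3/A4 P8 similar
  -> R8 @ bar 6 tick 0 v(0, 2): penult P8 not 3rd/6th
  -> R6 @ bar 7 tick 3 v(0, 2): closes on M3

(0, 0, R5, (0, 2))
(1, 0, R2, (0, 1))
(2, 0, R4, (0, 1))
(4, 0, R2, (0, 2))
(4, 0, R4, (0, 1))
(5, 0, R2, (0, 1))
(6, 0, R2, (0, 2))
(6, 0, R8, (0, 2))
(7, 3, R6, (0, 2))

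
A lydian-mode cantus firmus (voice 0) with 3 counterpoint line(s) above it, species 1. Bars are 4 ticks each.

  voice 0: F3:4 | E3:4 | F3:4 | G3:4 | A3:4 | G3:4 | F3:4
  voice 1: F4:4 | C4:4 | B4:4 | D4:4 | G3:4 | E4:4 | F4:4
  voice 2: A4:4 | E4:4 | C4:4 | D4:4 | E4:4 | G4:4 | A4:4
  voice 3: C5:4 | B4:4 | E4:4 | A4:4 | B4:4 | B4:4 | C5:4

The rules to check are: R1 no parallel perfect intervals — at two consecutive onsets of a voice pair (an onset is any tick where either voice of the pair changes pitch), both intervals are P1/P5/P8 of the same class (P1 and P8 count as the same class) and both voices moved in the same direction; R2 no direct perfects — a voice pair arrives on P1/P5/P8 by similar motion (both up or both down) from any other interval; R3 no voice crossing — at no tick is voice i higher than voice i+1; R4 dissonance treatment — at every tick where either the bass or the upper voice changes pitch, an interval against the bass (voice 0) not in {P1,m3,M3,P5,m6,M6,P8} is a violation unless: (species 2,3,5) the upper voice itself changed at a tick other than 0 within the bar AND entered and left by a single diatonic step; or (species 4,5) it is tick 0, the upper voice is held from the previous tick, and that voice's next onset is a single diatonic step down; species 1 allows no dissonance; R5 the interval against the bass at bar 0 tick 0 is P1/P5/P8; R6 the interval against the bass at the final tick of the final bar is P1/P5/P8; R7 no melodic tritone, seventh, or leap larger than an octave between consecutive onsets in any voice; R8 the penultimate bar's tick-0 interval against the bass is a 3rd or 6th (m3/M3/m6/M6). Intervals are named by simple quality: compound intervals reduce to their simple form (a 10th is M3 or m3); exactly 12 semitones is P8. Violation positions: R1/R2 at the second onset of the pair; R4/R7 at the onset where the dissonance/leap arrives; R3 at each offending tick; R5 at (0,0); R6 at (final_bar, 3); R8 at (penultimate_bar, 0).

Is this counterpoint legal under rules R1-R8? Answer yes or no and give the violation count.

bar 0: v0=F3 v1=F4 v2=A4 v3=C5 (P5)
bar 1: v0=E3 v1=C4 v2=E4 v3=B4 (P5)
bar 2: v0=F3 v1=B4 v2=C4 v3=E4 (M7)
bar 3: v0=G3 v1=D4 v2=D4 v3=A4 (M2)
bar 4: v0=A3 v1=G3 v2=E4 v3=B4 (M2)
bar 5: v0=G3 v1=E4 v2=G4 v3=B4 (M3)
bar 6: v0=F3 v1=F4 v2=A4 v3=C5 (P5)
  R5 @ bar0.0: opens on M3
  R1 @ bar1.0: F3/C5 P5 -> E3/B4 P5 similar
  R2 @ bar1.0: F3/A4 M3 -> E3/E4 P8 similar
  R2 @ bar1.0: A4/C5 m3 -> E4/B4 P5 similar
  R3 @ bar2.0: B4 above C4
  R4 @ bar2.0: F3/B4 TT untreated
  R4 @ bar2.0: F3/E4 M7 untreated
  R7 @ bar2.0: C4->B4 leap 11st
  R3 @ bar2.1: B4 above C4
  R3 @ bar2.2: B4 above C4
  R3 @ bar2.3: B4 above C4
  R1 @ bar3.0: F3/C4 P5 -> G3/D4 P5 similar
  R2 @ bar3.0: C4/E4 M3 -> D4/A4 P5 similar
  R4 @ bar3.0: G3/A4 M2 untreated
  R1 @ bar4.0: G3/D4 P5 -> A3/E4 P5 similar
  R1 @ bar4.0: D4/A4 P5 -> E4/B4 P5 similar
  R3 @ bar4.0: A3 above G3
  R4 @ bar4.0: A3/G3 M2 untreated
  R4 @ bar4.0: A3/B4 M2 untreated
  R3 @ bar4.1: A3 above G3
  R3 @ bar4.2: A3 above G3
  R3 @ bar4.3: A3 above G3
  R8 @ bar5.0: penult P8 not 3rd/6th
  R1 @ bar6.0: E4/B4 P5 -> F4/C5 P5 similar
  R6 @ bar6.3: closes on M3

No (25 violations)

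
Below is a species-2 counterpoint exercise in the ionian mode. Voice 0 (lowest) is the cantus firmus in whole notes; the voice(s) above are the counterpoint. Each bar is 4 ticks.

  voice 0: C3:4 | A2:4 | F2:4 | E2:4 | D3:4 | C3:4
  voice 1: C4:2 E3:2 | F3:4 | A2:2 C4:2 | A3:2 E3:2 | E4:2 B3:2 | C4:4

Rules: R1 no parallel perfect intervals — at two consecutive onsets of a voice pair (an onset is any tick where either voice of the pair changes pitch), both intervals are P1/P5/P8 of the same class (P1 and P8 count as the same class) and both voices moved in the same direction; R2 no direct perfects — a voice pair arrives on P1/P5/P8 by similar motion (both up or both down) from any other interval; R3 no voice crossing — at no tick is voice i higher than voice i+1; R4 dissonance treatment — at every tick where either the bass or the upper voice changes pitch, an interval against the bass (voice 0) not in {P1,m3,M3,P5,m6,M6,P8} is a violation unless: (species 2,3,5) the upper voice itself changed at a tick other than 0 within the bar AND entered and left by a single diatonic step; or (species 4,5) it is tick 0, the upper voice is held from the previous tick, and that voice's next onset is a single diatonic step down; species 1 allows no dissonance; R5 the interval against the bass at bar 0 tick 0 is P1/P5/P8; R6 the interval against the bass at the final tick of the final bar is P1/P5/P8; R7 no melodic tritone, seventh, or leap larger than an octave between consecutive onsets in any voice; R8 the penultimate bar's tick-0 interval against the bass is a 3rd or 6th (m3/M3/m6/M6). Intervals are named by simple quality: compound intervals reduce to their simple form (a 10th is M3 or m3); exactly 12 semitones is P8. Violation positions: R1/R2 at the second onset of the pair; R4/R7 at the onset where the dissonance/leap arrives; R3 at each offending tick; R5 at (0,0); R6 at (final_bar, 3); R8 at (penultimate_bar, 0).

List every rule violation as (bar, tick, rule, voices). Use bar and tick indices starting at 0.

bar 0: v0=C3 v1=C4 downbeat P8
bar 1: v0=A2 v1=F3 downbeat m6
bar 2: v0=F2 v1=A2 downbeat M3
bar 3: v0=E2 v1=A3 downbeat P4
bar 4: v0=D3 v1=E4 downbeat M2
bar 5: v0=C3 v1=C4 downbeat P8
  -> R7 @ bar 2 tick 2 v(1,): A2->C4 leap 15st
  -> R4 @ bar 3 tick 0 v(0, 1): E2/A3 P4 untreated
  -> R4 @ bar 4 tick 0 v(0, 1): D3/E4 M2 untreated
  -> R7 @ bar 4 tick 0 v(0,): E2->D3 leap 10st
  -> R8 @ bar 4 tick 0 v(0, 1): penult M2 not 3rd/6th

(2, 2, R7, (1,))
(3, 0, R4, (0, 1))
(4, 0, R4, (0, 1))
(4, 0, R7, (0,))
(4, 0, R8, (0, 1))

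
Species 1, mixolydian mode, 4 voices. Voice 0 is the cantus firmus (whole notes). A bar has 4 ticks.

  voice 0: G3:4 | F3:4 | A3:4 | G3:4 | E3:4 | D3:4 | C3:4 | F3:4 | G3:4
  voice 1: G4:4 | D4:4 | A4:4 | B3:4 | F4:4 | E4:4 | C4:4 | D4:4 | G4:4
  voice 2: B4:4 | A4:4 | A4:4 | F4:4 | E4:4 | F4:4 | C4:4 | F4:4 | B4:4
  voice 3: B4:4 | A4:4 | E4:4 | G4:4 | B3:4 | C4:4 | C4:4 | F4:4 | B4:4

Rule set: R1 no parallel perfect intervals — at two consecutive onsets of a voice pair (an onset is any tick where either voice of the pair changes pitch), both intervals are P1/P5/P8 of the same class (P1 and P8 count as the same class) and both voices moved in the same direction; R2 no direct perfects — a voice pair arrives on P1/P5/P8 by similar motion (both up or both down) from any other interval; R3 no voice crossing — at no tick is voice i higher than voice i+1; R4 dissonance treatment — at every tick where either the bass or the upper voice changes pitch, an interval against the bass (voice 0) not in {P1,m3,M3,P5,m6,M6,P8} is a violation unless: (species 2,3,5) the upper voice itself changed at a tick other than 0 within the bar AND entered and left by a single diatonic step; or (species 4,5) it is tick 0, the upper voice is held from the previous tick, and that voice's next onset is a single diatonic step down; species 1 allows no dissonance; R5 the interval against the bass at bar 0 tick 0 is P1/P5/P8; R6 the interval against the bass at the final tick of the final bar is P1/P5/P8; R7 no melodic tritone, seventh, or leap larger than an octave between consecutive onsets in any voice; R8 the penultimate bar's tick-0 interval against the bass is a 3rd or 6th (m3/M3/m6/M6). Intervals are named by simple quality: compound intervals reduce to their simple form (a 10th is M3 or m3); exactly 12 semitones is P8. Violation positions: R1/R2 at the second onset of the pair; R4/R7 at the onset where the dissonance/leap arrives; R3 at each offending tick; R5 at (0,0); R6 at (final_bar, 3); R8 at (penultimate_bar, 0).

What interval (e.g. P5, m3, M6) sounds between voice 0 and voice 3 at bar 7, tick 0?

voice 0=F3 voice 3=F4 -> P8

P8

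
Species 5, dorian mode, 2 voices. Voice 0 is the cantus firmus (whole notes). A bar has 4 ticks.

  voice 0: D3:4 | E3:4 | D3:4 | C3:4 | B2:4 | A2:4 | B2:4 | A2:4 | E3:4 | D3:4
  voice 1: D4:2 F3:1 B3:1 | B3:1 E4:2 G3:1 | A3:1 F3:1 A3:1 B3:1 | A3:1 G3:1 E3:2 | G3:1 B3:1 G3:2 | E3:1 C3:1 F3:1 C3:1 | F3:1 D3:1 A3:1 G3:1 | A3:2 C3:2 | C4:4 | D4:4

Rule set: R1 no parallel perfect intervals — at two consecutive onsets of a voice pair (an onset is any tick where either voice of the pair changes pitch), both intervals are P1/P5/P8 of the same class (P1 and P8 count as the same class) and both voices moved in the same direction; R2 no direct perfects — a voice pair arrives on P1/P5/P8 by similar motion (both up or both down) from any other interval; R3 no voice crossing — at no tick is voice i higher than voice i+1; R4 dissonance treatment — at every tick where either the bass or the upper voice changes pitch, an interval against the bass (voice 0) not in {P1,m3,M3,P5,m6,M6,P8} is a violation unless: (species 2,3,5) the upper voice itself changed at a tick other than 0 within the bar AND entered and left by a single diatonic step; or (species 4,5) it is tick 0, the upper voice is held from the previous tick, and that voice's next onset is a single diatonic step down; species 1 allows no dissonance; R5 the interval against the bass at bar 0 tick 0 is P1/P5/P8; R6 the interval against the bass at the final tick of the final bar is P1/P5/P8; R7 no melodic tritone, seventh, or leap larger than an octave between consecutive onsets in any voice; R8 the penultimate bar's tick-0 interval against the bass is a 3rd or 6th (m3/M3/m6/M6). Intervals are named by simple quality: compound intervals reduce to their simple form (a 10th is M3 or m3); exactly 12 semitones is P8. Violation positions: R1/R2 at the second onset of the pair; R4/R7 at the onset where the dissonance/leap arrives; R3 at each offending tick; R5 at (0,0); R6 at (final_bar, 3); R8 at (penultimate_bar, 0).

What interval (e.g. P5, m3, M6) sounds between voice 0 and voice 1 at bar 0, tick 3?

M6

voice 0=D3 voice 1=B3 -> M6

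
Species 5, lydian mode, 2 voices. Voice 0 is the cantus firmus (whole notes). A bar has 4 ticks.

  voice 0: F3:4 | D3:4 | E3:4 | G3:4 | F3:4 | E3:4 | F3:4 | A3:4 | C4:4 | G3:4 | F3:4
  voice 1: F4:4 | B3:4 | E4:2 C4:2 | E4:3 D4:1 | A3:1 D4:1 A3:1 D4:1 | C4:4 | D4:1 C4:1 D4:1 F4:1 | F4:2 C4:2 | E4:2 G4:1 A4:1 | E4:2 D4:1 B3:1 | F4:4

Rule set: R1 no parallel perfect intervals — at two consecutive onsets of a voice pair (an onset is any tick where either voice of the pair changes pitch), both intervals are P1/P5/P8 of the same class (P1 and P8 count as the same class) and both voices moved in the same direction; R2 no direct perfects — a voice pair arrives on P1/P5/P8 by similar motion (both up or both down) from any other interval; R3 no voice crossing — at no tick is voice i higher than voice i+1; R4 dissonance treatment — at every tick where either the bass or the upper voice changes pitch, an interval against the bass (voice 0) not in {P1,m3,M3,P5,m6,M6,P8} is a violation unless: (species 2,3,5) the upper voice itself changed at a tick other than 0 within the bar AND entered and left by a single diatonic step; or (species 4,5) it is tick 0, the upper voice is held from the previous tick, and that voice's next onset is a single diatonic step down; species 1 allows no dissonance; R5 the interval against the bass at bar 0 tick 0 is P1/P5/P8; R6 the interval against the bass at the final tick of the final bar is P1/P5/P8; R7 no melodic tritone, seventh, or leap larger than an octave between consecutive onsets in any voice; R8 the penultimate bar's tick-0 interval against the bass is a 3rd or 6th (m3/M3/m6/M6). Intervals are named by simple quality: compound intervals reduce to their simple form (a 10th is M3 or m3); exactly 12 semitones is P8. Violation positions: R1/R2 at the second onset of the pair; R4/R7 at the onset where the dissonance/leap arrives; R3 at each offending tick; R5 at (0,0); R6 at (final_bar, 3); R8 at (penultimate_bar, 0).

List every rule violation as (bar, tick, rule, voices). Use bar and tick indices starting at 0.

(1, 0, R7, (1,))
(2, 0, R2, (0, 1))
(10, 0, R7, (1,))

bar 0: v0=F3 v1=F4 downbeat P8
bar 1: v0=D3 v1=B3 downbeat M6
bar 2: v0=E3 v1=E4 downbeat P8
bar 3: v0=G3 v1=E4 downbeat M6
bar 4: v0=F3 v1=A3 downbeat M3
bar 5: v0=E3 v1=C4 downbeat m6
bar 6: v0=F3 v1=D4 downbeat M6
bar 7: v0=A3 v1=F4 downbeat m6
bar 8: v0=C4 v1=E4 downbeat M3
bar 9: v0=G3 v1=E4 downbeat M6
bar 10: v0=F3 v1=F4 downbeat P8
  -> R7 @ bar 1 tick 0 v(1,): F4->B3 leap 6st
  -> R2 @ bar 2 tick 0 v(0, 1): D3/B3 M6 -> E3/E4 P8 similar
  -> R7 @ bar 10 tick 0 v(1,): B3->F4 leap 6st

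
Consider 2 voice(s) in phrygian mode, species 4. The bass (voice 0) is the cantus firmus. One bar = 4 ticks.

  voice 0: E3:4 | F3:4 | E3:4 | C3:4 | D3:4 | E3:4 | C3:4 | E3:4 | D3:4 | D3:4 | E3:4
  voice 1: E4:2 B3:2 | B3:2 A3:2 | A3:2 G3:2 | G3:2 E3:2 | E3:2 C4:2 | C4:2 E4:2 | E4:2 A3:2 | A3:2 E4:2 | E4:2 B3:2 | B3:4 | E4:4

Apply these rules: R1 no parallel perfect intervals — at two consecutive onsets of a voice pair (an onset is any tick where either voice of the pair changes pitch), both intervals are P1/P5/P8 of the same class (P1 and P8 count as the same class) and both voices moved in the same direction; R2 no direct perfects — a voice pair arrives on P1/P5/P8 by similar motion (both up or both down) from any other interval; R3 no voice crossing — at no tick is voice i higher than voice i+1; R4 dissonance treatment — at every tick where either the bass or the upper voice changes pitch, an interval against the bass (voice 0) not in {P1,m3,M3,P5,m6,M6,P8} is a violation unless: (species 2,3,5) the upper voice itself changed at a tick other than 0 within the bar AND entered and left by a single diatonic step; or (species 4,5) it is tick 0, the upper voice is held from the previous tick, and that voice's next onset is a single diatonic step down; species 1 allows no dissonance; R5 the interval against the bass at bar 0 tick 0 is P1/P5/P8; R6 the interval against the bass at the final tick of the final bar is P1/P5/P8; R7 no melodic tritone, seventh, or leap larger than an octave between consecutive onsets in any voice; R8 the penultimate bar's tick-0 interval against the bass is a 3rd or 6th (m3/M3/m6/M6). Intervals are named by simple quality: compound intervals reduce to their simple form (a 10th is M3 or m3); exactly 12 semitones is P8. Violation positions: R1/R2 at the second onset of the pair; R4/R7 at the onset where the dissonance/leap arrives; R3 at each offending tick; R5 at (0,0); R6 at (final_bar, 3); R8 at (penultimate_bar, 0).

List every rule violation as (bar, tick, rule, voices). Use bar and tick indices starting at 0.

(4, 0, R4, (0, 1))
(4, 2, R4, (0, 1))
(7, 0, R4, (0, 1))
(8, 0, R4, (0, 1))
(10, 0, R2, (0, 1))

bar 0: v0=E3 v1=E4 downbeat P8
bar 1: v0=F3 v1=B3 downbeat TT
bar 2: v0=E3 v1=A3 downbeat P4
bar 3: v0=C3 v1=G3 downbeat P5
bar 4: v0=D3 v1=E3 downbeat M2
bar 5: v0=E3 v1=C4 downbeat m6
bar 6: v0=C3 v1=E4 downbeat M3
bar 7: v0=E3 v1=A3 downbeat P4
bar 8: v0=D3 v1=E4 downbeat M2
bar 9: v0=D3 v1=B3 downbeat M6
bar 10: v0=E3 v1=E4 downbeat P8
  -> R4 @ bar 4 tick 0 v(0, 1): D3/E3 M2 untreated
  -> R4 @ bar 4 tick 2 v(0, 1): D3/C4 m7 untreated
  -> R4 @ bar 7 tick 0 v(0, 1): E3/A3 P4 untreated
  -> R4 @ bar 8 tick 0 v(0, 1): D3/E4 M2 untreated
  -> R2 @ bar 10 tick 0 v(0, 1): D3/B3 M6 -> E3/E4 P8 similar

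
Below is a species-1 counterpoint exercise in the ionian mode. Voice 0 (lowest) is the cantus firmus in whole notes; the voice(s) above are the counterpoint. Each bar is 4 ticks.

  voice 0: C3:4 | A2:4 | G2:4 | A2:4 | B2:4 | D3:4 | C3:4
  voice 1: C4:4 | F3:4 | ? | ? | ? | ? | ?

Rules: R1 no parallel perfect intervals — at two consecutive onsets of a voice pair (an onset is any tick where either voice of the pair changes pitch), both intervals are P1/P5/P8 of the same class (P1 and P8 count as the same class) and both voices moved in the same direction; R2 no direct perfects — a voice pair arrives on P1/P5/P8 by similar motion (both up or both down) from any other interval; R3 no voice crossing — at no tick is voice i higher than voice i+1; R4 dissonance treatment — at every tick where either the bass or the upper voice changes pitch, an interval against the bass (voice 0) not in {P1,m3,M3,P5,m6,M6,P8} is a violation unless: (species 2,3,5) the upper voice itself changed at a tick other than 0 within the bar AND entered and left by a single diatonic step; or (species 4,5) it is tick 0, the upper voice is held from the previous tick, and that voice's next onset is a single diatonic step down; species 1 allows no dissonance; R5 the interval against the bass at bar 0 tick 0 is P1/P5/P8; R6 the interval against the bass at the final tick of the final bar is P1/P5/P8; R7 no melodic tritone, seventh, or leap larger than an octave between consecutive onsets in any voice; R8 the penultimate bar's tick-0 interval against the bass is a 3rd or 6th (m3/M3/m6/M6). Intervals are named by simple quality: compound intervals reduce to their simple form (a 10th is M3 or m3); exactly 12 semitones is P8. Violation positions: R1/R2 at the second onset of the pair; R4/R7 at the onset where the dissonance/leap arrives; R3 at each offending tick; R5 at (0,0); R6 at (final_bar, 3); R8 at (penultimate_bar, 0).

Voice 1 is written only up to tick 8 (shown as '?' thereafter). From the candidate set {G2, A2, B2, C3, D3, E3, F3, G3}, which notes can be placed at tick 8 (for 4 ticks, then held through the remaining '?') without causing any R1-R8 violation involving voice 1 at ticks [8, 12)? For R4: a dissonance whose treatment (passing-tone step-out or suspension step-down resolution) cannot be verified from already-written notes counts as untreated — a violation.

G2: violates R2,R7
A2: violates R4
B2: violates R7
C3: violates R4
D3: violates R2
E3: legal
F3: violates R4
G3: legal

{E3, G3}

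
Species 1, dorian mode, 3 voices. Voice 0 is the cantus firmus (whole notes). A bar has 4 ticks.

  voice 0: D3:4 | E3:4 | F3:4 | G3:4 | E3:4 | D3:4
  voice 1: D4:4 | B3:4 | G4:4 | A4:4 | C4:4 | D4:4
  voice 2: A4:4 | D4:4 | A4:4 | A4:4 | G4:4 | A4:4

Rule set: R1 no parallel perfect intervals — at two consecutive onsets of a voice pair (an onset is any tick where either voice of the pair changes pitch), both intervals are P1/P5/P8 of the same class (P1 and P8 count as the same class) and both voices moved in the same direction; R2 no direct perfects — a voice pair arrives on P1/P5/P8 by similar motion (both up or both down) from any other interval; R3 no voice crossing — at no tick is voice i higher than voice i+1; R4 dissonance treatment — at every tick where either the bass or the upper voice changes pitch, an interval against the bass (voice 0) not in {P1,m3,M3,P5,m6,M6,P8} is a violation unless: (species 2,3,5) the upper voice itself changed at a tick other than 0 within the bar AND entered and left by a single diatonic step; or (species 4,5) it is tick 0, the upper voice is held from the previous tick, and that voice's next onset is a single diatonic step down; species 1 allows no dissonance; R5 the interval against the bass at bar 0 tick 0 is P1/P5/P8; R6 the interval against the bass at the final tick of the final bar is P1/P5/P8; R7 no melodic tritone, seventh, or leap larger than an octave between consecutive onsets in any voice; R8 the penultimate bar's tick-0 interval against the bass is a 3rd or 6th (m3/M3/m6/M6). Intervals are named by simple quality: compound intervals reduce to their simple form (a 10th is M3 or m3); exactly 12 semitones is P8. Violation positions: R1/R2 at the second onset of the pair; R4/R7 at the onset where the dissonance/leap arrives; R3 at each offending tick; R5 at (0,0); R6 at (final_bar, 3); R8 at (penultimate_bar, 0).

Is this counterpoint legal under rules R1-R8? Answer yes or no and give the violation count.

No (6 violations)

bar 0: v0=D3 v1=D4 v2=A4 (P5)
bar 1: v0=E3 v1=B3 v2=D4 (m7)
bar 2: v0=F3 v1=G4 v2=A4 (M3)
bar 3: v0=G3 v1=A4 v2=A4 (M2)
bar 4: v0=E3 v1=C4 v2=G4 (m3)
bar 5: v0=D3 v1=D4 v2=A4 (P5)
  R4 @ bar1.0: E3/D4 m7 untreated
  R4 @ bar2.0: F3/G4 M2 untreated
  R4 @ bar3.0: G3/A4 M2 untreated
  R4 @ bar3.0: G3/A4 M2 untreated
  R2 @ bar4.0: A4/A4 P1 -> C4/G4 P5 similar
  R1 @ bar5.0: C4/G4 P5 -> D4/A4 P5 similar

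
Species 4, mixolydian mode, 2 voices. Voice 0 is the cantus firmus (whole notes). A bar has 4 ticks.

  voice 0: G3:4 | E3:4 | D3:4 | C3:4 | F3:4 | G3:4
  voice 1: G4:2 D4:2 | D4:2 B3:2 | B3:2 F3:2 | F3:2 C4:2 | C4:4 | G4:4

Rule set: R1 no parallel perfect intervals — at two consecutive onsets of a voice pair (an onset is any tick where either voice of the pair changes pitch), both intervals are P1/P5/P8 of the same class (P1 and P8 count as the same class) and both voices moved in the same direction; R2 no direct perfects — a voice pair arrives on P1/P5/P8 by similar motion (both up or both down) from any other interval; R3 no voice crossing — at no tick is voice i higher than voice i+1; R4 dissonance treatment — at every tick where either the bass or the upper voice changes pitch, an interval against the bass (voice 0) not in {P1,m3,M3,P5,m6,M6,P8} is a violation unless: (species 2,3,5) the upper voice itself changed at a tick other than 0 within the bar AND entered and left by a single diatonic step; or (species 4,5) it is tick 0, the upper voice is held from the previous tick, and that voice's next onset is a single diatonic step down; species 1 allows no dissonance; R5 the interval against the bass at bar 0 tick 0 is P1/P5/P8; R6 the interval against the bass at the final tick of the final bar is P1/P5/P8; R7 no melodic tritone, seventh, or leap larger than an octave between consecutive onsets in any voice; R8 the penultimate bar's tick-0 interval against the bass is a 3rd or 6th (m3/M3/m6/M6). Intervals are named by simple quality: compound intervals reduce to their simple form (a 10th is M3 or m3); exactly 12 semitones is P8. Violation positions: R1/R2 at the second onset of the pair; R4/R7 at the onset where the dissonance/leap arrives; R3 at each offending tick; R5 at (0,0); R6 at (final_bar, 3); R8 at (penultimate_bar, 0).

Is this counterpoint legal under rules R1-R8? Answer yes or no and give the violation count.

No (5 violations)

bar 0: v0=G3 v1=G4 (P8)
bar 1: v0=E3 v1=D4 (m7)
bar 2: v0=D3 v1=B3 (M6)
bar 3: v0=C3 v1=F3 (P4)
bar 4: v0=F3 v1=C4 (P5)
bar 5: v0=G3 v1=G4 (P8)
  R4 @ bar1.0: E3/D4 m7 untreated
  R7 @ bar2.2: B3->F3 leap 6st
  R4 @ bar3.0: C3/F3 P4 untreated
  R8 @ bar4.0: penult P5 not 3rd/6th
  R2 @ bar5.0: F3/C4 P5 -> G3/G4 P8 similar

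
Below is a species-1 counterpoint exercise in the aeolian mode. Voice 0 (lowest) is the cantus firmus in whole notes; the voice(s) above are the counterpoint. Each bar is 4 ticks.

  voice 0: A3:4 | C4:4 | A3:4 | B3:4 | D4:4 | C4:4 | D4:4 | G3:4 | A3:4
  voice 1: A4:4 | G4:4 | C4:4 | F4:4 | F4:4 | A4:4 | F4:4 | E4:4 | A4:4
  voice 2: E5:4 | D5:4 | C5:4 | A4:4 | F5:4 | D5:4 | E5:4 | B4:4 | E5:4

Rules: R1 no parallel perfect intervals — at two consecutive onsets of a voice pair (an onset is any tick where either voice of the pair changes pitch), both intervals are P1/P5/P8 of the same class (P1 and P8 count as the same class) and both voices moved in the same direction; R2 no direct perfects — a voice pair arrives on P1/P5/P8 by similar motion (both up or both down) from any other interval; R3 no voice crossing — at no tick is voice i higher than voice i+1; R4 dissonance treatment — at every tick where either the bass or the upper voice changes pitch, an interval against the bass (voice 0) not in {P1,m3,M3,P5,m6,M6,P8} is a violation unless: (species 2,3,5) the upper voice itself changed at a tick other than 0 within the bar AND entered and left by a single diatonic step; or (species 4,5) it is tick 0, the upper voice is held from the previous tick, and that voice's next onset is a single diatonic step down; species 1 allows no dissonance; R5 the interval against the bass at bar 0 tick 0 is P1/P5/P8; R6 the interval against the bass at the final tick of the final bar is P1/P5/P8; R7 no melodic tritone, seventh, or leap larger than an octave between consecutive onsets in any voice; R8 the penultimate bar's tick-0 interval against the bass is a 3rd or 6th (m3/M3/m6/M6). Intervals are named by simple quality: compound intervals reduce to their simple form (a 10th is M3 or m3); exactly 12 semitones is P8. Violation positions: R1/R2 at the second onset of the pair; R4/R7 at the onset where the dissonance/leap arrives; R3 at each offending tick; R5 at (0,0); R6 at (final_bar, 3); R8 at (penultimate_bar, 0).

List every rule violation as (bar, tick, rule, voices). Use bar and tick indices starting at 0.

(1, 0, R1, (1, 2))
(1, 0, R4, (0, 2))
(2, 0, R2, (1, 2))
(3, 0, R4, (0, 1))
(3, 0, R4, (0, 2))
(5, 0, R4, (0, 2))
(6, 0, R4, (0, 2))
(7, 0, R2, (1, 2))
(8, 0, R1, (1, 2))
(8, 0, R2, (0, 1))
(8, 0, R2, (0, 2))

bar 0: v0=A3 v1=A4 v2=E5 downbeat P5
bar 1: v0=C4 v1=G4 v2=D5 downbeat M2
bar 2: v0=A3 v1=C4 v2=C5 downbeat m3
bar 3: v0=B3 v1=F4 v2=A4 downbeat m7
bar 4: v0=D4 v1=F4 v2=F5 downbeat m3
bar 5: v0=C4 v1=A4 v2=D5 downbeat M2
bar 6: v0=D4 v1=F4 v2=E5 downbeat M2
bar 7: v0=G3 v1=E4 v2=B4 downbeat M3
bar 8: v0=A3 v1=A4 v2=E5 downbeat P5
  -> R1 @ bar 1 tick 0 v(1, 2): A4/E5 P5 -> G4/D5 P5 similar
  -> R4 @ bar 1 tick 0 v(0, 2): C4/D5 M2 untreated
  -> R2 @ bar 2 tick 0 v(1, 2): G4/D5 P5 -> C4/C5 P8 similar
  -> R4 @ bar 3 tick 0 v(0, 1): B3/F4 TT untreated
  -> R4 @ bar 3 tick 0 v(0, 2): B3/A4 m7 untreated
  -> R4 @ bar 5 tick 0 v(0, 2): C4/D5 M2 untreated
  -> R4 @ bar 6 tick 0 v(0, 2): D4/E5 M2 untreated
  -> R2 @ bar 7 tick 0 v(1, 2): F4/E5 M7 -> E4/B4 P5 similar
  -> R1 @ bar 8 tick 0 v(1, 2): E4/B4 P5 -> A4/E5 P5 similar
  -> R2 @ bar 8 tick 0 v(0, 1): G3/E4 M6 -> A3/A4 P8 similar
  -> R2 @ bar 8 tick 0 v(0, 2): G3/B4 M3 -> A3/E5 P5 similar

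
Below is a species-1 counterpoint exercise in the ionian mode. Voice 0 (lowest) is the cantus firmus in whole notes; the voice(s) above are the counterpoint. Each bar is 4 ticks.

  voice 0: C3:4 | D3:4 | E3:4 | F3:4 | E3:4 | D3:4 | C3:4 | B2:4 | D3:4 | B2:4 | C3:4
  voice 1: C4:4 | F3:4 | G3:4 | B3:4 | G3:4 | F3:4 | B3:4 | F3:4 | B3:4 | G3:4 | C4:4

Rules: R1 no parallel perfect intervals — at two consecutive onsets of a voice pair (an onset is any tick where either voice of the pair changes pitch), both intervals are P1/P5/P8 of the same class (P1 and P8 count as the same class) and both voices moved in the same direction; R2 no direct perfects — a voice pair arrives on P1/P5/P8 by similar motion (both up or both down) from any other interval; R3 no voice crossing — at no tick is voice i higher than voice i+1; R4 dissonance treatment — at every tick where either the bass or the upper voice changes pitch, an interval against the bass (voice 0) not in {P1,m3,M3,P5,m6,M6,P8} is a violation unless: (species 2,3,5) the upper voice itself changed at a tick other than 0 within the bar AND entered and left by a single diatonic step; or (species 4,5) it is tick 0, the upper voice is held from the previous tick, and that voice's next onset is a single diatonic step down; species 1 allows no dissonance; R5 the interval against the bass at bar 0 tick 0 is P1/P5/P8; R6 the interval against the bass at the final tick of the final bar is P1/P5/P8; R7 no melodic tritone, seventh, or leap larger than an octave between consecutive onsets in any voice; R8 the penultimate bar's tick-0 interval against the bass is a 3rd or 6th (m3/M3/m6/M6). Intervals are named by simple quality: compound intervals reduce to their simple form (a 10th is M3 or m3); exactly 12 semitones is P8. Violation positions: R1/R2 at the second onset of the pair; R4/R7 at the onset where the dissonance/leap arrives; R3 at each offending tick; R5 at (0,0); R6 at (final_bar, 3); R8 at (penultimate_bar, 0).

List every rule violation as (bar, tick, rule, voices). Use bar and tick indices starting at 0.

bar 0: v0=C3 v1=C4 downbeat P8
bar 1: v0=D3 v1=F3 downbeat m3
bar 2: v0=E3 v1=G3 downbeat m3
bar 3: v0=F3 v1=B3 downbeat TT
bar 4: v0=E3 v1=G3 downbeat m3
bar 5: v0=D3 v1=F3 downbeat m3
bar 6: v0=C3 v1=B3 downbeat M7
bar 7: v0=B2 v1=F3 downbeat TT
bar 8: v0=D3 v1=B3 downbeat M6
bar 9: v0=B2 v1=G3 downbeat m6
bar 10: v0=C3 v1=C4 downbeat P8
  -> R4 @ bar 3 tick 0 v(0, 1): F3/B3 TT untreated
  -> R4 @ bar 6 tick 0 v(0, 1): C3/B3 M7 untreated
  -> R7 @ bar 6 tick 0 v(1,): F3->B3 leap 6st
  -> R4 @ bar 7 tick 0 v(0, 1): B2/F3 TT untreated
  -> R7 @ bar 7 tick 0 v(1,): B3->F3 leap 6st
  -> R7 @ bar 8 tick 0 v(1,): F3->B3 leap 6st
  -> R2 @ bar 10 tick 0 v(0, 1): B2/G3 m6 -> C3/C4 P8 similar

(3, 0, R4, (0, 1))
(6, 0, R4, (0, 1))
(6, 0, R7, (1,))
(7, 0, R4, (0, 1))
(7, 0, R7, (1,))
(8, 0, R7, (1,))
(10, 0, R2, (0, 1))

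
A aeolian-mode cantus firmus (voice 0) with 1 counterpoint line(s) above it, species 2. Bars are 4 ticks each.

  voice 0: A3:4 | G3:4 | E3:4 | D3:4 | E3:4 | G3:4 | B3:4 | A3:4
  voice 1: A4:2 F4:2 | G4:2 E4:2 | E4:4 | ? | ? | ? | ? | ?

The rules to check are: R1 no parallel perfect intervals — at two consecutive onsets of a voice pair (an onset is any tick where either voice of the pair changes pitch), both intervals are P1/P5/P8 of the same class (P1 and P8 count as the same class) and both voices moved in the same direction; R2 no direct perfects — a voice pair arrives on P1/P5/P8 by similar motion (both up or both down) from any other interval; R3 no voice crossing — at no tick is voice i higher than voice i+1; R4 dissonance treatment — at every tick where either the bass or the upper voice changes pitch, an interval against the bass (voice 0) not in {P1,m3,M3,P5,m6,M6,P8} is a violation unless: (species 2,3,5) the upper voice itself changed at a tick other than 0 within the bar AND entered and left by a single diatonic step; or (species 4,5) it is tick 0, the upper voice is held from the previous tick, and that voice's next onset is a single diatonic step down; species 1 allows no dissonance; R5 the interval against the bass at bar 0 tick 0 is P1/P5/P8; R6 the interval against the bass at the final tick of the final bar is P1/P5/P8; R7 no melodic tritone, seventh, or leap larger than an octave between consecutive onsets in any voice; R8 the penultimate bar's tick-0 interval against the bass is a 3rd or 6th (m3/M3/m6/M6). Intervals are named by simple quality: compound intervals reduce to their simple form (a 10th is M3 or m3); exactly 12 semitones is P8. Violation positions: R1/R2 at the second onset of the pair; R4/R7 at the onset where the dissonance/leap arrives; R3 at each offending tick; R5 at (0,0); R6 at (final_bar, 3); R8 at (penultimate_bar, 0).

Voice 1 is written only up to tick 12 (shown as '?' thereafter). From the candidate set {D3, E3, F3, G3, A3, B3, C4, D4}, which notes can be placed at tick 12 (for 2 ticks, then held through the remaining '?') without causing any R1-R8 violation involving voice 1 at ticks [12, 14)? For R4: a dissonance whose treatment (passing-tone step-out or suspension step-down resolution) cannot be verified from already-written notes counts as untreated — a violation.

{B3}

D3: violates R1,R7
E3: violates R4
F3: violates R7
G3: violates R4
A3: violates R2
B3: legal
C4: violates R4
D4: violates R1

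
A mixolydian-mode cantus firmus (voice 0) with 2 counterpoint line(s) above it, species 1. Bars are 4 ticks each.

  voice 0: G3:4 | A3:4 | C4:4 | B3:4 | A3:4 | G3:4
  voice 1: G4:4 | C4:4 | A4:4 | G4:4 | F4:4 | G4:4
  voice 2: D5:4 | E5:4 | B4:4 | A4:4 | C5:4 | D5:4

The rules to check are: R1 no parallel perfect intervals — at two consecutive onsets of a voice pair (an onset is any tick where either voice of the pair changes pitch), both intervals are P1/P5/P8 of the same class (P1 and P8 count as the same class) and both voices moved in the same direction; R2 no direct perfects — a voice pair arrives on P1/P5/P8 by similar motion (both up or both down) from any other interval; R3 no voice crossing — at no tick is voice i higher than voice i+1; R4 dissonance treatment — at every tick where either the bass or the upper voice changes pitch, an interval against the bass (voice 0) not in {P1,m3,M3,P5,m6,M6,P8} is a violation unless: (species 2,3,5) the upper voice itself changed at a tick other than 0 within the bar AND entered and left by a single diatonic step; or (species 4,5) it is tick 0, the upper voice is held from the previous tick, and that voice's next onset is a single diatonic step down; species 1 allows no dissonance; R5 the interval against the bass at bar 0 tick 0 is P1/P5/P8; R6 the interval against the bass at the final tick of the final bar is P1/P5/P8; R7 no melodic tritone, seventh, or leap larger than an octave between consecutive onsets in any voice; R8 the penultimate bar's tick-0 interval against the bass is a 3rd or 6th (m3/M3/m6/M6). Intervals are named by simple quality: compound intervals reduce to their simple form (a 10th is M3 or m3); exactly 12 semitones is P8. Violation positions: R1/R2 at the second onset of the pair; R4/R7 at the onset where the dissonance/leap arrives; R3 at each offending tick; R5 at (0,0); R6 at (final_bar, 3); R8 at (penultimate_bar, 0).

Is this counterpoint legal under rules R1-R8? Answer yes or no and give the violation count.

No (4 violations)

bar 0: v0=G3 v1=G4 v2=D5 (P5)
bar 1: v0=A3 v1=C4 v2=E5 (P5)
bar 2: v0=C4 v1=A4 v2=B4 (M7)
bar 3: v0=B3 v1=G4 v2=A4 (m7)
bar 4: v0=A3 v1=F4 v2=C5 (m3)
bar 5: v0=G3 v1=G4 v2=D5 (P5)
  R1 @ bar1.0: G3/D5 P5 -> A3/E5 P5 similar
  R4 @ bar2.0: C4/B4 M7 untreated
  R4 @ bar3.0: B3/A4 m7 untreated
  R1 @ bar5.0: F4/C5 P5 -> G4/D5 P5 similar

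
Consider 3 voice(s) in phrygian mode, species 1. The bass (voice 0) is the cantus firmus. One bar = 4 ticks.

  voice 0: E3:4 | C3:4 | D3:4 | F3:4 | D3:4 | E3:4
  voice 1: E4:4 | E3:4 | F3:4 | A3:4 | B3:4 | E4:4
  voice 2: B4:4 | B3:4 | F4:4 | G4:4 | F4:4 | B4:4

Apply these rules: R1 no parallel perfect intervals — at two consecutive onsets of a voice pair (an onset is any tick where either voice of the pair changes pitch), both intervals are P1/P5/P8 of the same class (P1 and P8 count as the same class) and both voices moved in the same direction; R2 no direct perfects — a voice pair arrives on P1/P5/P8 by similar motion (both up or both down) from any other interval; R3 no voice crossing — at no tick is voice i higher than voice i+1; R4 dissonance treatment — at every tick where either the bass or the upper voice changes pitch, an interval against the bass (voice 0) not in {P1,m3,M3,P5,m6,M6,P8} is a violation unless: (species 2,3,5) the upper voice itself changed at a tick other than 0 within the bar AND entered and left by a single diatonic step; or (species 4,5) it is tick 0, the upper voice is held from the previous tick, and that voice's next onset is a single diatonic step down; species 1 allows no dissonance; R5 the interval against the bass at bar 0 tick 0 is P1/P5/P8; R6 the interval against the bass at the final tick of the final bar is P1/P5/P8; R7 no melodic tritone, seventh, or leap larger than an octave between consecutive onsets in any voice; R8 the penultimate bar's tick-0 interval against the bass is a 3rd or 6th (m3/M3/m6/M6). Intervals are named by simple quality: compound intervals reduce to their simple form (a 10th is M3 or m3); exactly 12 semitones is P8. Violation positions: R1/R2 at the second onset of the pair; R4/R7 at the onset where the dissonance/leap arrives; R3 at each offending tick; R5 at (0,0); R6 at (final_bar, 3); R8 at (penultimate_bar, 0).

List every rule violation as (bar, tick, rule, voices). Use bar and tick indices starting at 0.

(1, 0, R1, (1, 2))
(1, 0, R4, (0, 2))
(2, 0, R2, (1, 2))
(2, 0, R7, (2,))
(3, 0, R4, (0, 2))
(5, 0, R2, (0, 1))
(5, 0, R2, (0, 2))
(5, 0, R2, (1, 2))
(5, 0, R7, (2,))

bar 0: v0=E3 v1=E4 v2=B4 downbeat P5
bar 1: v0=C3 v1=E3 v2=B3 downbeat M7
bar 2: v0=D3 v1=F3 v2=F4 downbeat m3
bar 3: v0=F3 v1=A3 v2=G4 downbeat M2
bar 4: v0=D3 v1=B3 v2=F4 downbeat m3
bar 5: v0=E3 v1=E4 v2=B4 downbeat P5
  -> R1 @ bar 1 tick 0 v(1, 2): E4/B4 P5 -> E3/B3 P5 similar
  -> R4 @ bar 1 tick 0 v(0, 2): C3/B3 M7 untreated
  -> R2 @ bar 2 tick 0 v(1, 2): E3/B3 P5 -> F3/F4 P8 similar
  -> R7 @ bar 2 tick 0 v(2,): B3->F4 leap 6st
  -> R4 @ bar 3 tick 0 v(0, 2): F3/G4 M2 untreated
  -> R2 @ bar 5 tick 0 v(0, 1): D3/B3 M6 -> E3/E4 P8 similar
  -> R2 @ bar 5 tick 0 v(0, 2): D3/F4 m3 -> E3/B4 P5 similar
  -> R2 @ bar 5 tick 0 v(1, 2): B3/F4 TT -> E4/B4 P5 similar
  -> R7 @ bar 5 tick 0 v(2,): F4->B4 leap 6st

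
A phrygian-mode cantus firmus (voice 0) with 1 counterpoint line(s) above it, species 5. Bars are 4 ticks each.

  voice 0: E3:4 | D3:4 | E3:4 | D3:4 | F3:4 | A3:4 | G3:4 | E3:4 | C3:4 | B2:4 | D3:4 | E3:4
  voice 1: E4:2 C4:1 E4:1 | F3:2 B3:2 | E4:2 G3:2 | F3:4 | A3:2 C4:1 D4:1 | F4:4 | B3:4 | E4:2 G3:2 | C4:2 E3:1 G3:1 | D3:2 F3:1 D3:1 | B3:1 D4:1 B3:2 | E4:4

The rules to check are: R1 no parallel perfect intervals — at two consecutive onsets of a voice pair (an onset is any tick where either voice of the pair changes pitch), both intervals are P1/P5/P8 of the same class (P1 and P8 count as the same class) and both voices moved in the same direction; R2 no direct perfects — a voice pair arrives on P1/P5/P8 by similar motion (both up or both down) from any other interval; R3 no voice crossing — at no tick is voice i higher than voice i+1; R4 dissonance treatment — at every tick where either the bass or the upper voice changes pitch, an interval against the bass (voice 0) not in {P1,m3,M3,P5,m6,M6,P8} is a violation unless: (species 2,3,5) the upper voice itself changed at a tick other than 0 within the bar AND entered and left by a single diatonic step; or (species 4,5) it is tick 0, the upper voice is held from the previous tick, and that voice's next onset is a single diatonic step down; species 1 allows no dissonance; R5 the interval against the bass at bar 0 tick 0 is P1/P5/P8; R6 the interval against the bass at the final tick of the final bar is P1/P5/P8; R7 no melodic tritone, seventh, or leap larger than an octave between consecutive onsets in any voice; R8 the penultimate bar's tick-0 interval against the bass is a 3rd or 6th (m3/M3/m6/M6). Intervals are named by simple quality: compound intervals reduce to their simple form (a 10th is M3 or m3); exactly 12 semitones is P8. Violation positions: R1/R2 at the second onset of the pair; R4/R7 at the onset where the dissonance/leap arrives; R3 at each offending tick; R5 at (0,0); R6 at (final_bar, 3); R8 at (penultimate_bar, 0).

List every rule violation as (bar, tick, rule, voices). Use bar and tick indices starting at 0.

bar 0: v0=E3 v1=E4 downbeat P8
bar 1: v0=D3 v1=F3 downbeat m3
bar 2: v0=E3 v1=E4 downbeat P8
bar 3: v0=D3 v1=F3 downbeat m3
bar 4: v0=F3 v1=A3 downbeat M3
bar 5: v0=A3 v1=F4 downbeat m6
bar 6: v0=G3 v1=B3 downbeat M3
bar 7: v0=E3 v1=E4 downbeat P8
bar 8: v0=C3 v1=C4 downbeat P8
bar 9: v0=B2 v1=D3 downbeat m3
bar 10: v0=D3 v1=B3 downbeat M6
bar 11: v0=E3 v1=E4 downbeat P8
  -> R7 @ bar 1 tick 0 v(1,): E4->F3 leap 11st
  -> R7 @ bar 1 tick 2 v(1,): F3->B3 leap 6st
  -> R2 @ bar 2 tick 0 v(0, 1): D3/B3 M6 -> E3/E4 P8 similar
  -> R7 @ bar 6 tick 0 v(1,): F4->B3 leap 6st
  -> R4 @ bar 9 tick 2 v(0, 1): B2/F3 TT untreated
  -> R2 @ bar 11 tick 0 v(0, 1): D3/B3 M6 -> E3/E4 P8 similar

(1, 0, R7, (1,))
(1, 2, R7, (1,))
(2, 0, R2, (0, 1))
(6, 0, R7, (1,))
(9, 2, R4, (0, 1))
(11, 0, R2, (0, 1))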